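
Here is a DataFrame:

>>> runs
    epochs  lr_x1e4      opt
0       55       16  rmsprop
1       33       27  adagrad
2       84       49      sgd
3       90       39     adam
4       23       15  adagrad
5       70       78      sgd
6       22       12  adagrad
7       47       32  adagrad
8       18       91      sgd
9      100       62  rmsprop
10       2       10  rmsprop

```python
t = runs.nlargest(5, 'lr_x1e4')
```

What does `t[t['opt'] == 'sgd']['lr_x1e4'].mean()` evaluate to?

take 5 rows with largest lr_x1e4:
   epochs  lr_x1e4      opt
8      18       91      sgd
5      70       78      sgd
9     100       62  rmsprop
2      84       49      sgd
3      90       39     adam
filter rows where opt == 'sgd':
   epochs  lr_x1e4  opt
8      18       91  sgd
5      70       78  sgd
2      84       49  sgd
The mean of column 'lr_x1e4' is 72.6666666667.

72.6666666667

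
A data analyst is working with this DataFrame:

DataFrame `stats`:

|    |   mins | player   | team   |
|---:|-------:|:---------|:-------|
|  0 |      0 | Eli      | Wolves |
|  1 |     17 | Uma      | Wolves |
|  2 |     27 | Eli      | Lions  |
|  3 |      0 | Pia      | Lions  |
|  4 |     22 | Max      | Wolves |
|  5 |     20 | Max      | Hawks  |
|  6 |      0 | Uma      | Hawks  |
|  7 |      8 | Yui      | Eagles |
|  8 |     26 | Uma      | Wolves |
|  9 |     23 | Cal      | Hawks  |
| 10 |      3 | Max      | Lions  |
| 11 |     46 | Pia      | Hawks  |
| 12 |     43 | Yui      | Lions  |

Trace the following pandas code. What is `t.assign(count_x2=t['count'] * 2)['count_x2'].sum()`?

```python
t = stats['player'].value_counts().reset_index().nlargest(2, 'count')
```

12

value_counts of player:
player
Uma    3
Max    3
Eli    2
Pia    2
Yui    2
Cal    1
Name: count, dtype: int64
reset_index():
  player  count
0    Uma      3
1    Max      3
2    Eli      2
3    Pia      2
4    Yui      2
5    Cal      1
take 2 rows with largest count:
  player  count
0    Uma      3
1    Max      3
add column count_x2 = t['count'] * 2:
  player  count  count_x2
0    Uma      3         6
1    Max      3         6
Hence 12.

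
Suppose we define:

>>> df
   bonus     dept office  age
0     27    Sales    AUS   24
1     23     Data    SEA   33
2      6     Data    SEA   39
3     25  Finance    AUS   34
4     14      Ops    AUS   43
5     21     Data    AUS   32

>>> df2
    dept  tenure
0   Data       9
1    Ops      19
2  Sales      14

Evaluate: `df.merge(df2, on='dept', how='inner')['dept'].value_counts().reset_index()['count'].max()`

merge on 'dept' (how='inner') → 5 rows:
   bonus   dept office  age  tenure
0     27  Sales    AUS   24      14
1     23   Data    SEA   33       9
2      6   Data    SEA   39       9
3     14    Ops    AUS   43      19
4     21   Data    AUS   32       9
value_counts of dept:
dept
Data     3
Sales    1
Ops      1
Name: count, dtype: int64
reset_index():
    dept  count
0   Data      3
1  Sales      1
2    Ops      1
Then the max of column 'count': 3

3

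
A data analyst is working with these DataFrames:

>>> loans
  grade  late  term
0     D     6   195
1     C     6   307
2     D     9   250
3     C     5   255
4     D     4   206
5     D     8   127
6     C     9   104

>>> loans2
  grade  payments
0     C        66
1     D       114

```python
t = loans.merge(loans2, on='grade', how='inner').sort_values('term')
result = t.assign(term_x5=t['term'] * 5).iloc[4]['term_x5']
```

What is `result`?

1250

merge on 'grade' (how='inner') → 7 rows:
  grade  late  term  payments
0     D     6   195       114
1     C     6   307        66
2     D     9   250       114
3     C     5   255        66
4     D     4   206       114
5     D     8   127       114
6     C     9   104        66
sort by term:
  grade  late  term  payments
6     C     9   104        66
5     D     8   127       114
0     D     6   195       114
4     D     4   206       114
2     D     9   250       114
3     C     5   255        66
1     C     6   307        66
add column term_x5 = t['term'] * 5:
  grade  late  term  payments  term_x5
6     C     9   104        66      520
5     D     8   127       114      635
0     D     6   195       114      975
4     D     4   206       114     1030
2     D     9   250       114     1250
3     C     5   255        66     1275
1     C     6   307        66     1535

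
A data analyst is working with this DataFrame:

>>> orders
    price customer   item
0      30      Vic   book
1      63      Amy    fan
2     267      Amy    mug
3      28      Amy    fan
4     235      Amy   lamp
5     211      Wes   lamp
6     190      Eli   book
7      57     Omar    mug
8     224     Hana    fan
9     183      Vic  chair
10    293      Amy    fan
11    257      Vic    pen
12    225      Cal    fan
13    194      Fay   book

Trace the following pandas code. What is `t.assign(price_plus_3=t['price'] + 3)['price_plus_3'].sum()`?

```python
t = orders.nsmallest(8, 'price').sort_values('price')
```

980

take 8 rows with smallest price:
    price customer   item
3      28      Amy    fan
0      30      Vic   book
7      57     Omar    mug
1      63      Amy    fan
9     183      Vic  chair
6     190      Eli   book
13    194      Fay   book
5     211      Wes   lamp
sort by price:
    price customer   item
3      28      Amy    fan
0      30      Vic   book
7      57     Omar    mug
1      63      Amy    fan
9     183      Vic  chair
6     190      Eli   book
13    194      Fay   book
5     211      Wes   lamp
add column price_plus_3 = t['price'] + 3:
    price customer   item  price_plus_3
3      28      Amy    fan            31
0      30      Vic   book            33
7      57     Omar    mug            60
1      63      Amy    fan            66
9     183      Vic  chair           186
6     190      Eli   book           193
13    194      Fay   book           197
5     211      Wes   lamp           214
sum of column 'price_plus_3' → 980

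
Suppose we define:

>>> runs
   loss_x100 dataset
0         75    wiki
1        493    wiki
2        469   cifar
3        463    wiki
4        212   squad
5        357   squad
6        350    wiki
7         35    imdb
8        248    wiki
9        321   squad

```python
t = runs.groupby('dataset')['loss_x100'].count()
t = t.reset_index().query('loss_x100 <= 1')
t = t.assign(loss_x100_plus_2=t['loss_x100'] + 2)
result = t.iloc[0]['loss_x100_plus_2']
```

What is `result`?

group by dataset, count of loss_x100:
dataset
cifar    1
imdb     1
squad    3
wiki     5
Name: loss_x100, dtype: int64
reset_index():
  dataset  loss_x100
0   cifar          1
1    imdb          1
2   squad          3
3    wiki          5
filter rows where loss_x100 <= 1:
  dataset  loss_x100
0   cifar          1
1    imdb          1
add column loss_x100_plus_2 = t['loss_x100'] + 2:
  dataset  loss_x100  loss_x100_plus_2
0   cifar          1                 3
1    imdb          1                 3
The value at position 0, column 'loss_x100_plus_2' is 3.

3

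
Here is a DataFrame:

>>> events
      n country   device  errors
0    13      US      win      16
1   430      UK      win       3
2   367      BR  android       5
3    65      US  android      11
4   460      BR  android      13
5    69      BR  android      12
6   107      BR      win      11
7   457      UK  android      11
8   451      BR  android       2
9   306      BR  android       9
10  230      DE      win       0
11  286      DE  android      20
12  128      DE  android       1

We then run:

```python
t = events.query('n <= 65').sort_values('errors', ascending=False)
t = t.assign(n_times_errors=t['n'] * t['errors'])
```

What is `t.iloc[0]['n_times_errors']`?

208

filter rows where n <= 65:
    n country   device  errors
0  13      US      win      16
3  65      US  android      11
sort by errors descending:
    n country   device  errors
0  13      US      win      16
3  65      US  android      11
add column n_times_errors = t['n'] * t['errors']:
    n country   device  errors  n_times_errors
0  13      US      win      16             208
3  65      US  android      11             715
Reading off the value at position 0, column 'n_times_errors', we get 208.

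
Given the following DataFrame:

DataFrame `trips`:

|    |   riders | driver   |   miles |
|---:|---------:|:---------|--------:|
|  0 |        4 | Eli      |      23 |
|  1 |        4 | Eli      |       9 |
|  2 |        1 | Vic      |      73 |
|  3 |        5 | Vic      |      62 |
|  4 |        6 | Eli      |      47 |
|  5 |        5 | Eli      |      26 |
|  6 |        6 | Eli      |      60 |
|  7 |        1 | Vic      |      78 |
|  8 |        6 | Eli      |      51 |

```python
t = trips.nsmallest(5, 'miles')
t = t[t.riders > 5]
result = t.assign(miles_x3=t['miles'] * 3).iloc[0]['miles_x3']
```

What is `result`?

141

take 5 rows with smallest miles:
   riders driver  miles
1       4    Eli      9
0       4    Eli     23
5       5    Eli     26
4       6    Eli     47
8       6    Eli     51
filter rows where riders > 5:
   riders driver  miles
4       6    Eli     47
8       6    Eli     51
add column miles_x3 = t['miles'] * 3:
   riders driver  miles  miles_x3
4       6    Eli     47       141
8       6    Eli     51       153
value at position 0, column 'miles_x3' → 141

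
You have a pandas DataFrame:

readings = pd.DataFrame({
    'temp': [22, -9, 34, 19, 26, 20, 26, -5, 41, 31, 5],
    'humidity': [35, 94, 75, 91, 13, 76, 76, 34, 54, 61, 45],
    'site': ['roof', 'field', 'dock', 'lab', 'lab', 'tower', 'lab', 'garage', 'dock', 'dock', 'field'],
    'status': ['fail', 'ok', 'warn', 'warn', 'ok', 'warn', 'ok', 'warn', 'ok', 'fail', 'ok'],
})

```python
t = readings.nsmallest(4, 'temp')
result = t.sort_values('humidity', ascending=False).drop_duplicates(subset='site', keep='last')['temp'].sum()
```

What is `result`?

take 4 rows with smallest temp:
    temp  humidity    site status
1     -9        94   field     ok
7     -5        34  garage   warn
10     5        45   field     ok
3     19        91     lab   warn
sort by humidity descending:
    temp  humidity    site status
1     -9        94   field     ok
3     19        91     lab   warn
10     5        45   field     ok
7     -5        34  garage   warn
drop duplicate site (keep=last):
    temp  humidity    site status
3     19        91     lab   warn
10     5        45   field     ok
7     -5        34  garage   warn
So sum() = 19.

19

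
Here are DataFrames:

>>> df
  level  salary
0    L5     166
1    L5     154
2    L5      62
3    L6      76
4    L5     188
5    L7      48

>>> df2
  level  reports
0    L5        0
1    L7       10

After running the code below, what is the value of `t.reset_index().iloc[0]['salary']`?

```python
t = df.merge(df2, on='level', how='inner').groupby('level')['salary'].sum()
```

570

merge on 'level' (how='inner') → 5 rows:
  level  salary  reports
0    L5     166        0
1    L5     154        0
2    L5      62        0
3    L5     188        0
4    L7      48       10
group by level, sum of salary:
level
L5    570
L7     48
Name: salary, dtype: int64
reset_index():
  level  salary
0    L5     570
1    L7      48
Reading off the value at position 0, column 'salary', we get 570.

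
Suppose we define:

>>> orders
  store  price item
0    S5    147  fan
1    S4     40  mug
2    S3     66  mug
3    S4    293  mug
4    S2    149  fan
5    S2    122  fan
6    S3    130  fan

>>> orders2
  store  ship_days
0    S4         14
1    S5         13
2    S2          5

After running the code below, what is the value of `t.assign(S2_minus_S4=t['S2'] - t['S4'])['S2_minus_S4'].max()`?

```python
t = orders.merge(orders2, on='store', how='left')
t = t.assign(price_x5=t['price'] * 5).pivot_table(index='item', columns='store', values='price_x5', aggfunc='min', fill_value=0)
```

merge on 'store' (how='left') → 7 rows:
  store  price item  ship_days
0    S5    147  fan       13.0
1    S4     40  mug       14.0
2    S3     66  mug        NaN
3    S4    293  mug       14.0
4    S2    149  fan        5.0
5    S2    122  fan        5.0
6    S3    130  fan        NaN
add column price_x5 = t['price'] * 5:
  store  price item  ship_days  price_x5
0    S5    147  fan       13.0       735
1    S4     40  mug       14.0       200
2    S3     66  mug        NaN       330
3    S4    293  mug       14.0      1465
4    S2    149  fan        5.0       745
5    S2    122  fan        5.0       610
6    S3    130  fan        NaN       650
pivot: rows=item, cols=store, min(price_x5):
store   S2   S3   S4   S5
item                     
fan    610  650    0  735
mug      0  330  200    0
add column S2_minus_S4 = t['S2'] - t['S4']:
store   S2   S3   S4   S5  S2_minus_S4
item                                  
fan    610  650    0  735          610
mug      0  330  200    0         -200
So max() = 610.

610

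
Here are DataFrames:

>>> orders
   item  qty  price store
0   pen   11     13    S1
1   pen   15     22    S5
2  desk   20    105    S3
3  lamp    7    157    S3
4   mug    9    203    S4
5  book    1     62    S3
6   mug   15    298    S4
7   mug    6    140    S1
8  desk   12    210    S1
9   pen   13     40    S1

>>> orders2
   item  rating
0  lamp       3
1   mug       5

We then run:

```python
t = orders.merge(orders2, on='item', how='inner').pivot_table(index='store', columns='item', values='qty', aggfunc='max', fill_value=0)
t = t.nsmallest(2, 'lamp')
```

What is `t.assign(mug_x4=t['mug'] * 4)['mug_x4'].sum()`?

84

merge on 'item' (how='inner') → 4 rows:
   item  qty  price store  rating
0  lamp    7    157    S3       3
1   mug    9    203    S4       5
2   mug   15    298    S4       5
3   mug    6    140    S1       5
pivot: rows=store, cols=item, max(qty):
item   lamp  mug
store           
S1        0    6
S3        7    0
S4        0   15
take 2 rows with smallest lamp:
item   lamp  mug
store           
S1        0    6
S4        0   15
add column mug_x4 = t['mug'] * 4:
item   lamp  mug  mug_x4
store                   
S1        0    6      24
S4        0   15      60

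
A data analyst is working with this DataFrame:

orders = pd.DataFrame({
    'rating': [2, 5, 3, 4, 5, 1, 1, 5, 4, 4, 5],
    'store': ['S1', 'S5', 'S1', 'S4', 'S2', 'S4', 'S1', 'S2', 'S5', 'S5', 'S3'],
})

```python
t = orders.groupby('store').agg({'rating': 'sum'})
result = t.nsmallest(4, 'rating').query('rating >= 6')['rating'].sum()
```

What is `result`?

group by store, sum of rating:
       rating
store        
S1          6
S2         10
S3          5
S4          5
S5         13
take 4 rows with smallest rating:
       rating
store        
S3          5
S4          5
S1          6
S2         10
filter rows where rating >= 6:
       rating
store        
S1          6
S2         10
So sum() = 16.

16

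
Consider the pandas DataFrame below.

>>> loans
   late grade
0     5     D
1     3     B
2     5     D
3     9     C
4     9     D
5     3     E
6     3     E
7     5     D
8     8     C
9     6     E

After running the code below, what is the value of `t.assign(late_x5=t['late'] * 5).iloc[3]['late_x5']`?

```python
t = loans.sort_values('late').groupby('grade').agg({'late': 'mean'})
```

sort by late:
   late grade
1     3     B
5     3     E
6     3     E
0     5     D
2     5     D
7     5     D
9     6     E
8     8     C
3     9     C
4     9     D
group by grade, mean of late:
       late
grade      
B       3.0
C       8.5
D       6.0
E       4.0
add column late_x5 = t['late'] * 5:
       late  late_x5
grade               
B       3.0     15.0
C       8.5     42.5
D       6.0     30.0
E       4.0     20.0

20.0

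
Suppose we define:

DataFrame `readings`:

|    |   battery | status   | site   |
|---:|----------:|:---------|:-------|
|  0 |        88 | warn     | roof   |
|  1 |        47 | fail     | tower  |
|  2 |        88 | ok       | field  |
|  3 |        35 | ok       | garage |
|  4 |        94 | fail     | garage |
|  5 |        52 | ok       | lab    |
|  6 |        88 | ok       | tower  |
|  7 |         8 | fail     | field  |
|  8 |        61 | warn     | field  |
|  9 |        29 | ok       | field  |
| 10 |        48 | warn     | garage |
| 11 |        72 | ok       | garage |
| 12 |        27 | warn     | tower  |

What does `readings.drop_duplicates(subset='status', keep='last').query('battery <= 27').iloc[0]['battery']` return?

drop duplicate status (keep=last):
    battery status    site
7         8   fail   field
11       72     ok  garage
12       27   warn   tower
filter rows where battery <= 27:
    battery status   site
7         8   fail  field
12       27   warn  tower
So iloc[0]['battery'] = 8.

8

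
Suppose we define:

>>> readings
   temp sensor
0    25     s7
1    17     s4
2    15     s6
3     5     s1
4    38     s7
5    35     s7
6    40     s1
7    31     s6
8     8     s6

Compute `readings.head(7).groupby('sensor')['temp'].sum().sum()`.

175

take first 7 rows:
   temp sensor
0    25     s7
1    17     s4
2    15     s6
3     5     s1
4    38     s7
5    35     s7
6    40     s1
group by sensor, sum of temp:
sensor
s1    45
s4    17
s6    15
s7    98
Name: temp, dtype: int64
sum of the resulting series → 175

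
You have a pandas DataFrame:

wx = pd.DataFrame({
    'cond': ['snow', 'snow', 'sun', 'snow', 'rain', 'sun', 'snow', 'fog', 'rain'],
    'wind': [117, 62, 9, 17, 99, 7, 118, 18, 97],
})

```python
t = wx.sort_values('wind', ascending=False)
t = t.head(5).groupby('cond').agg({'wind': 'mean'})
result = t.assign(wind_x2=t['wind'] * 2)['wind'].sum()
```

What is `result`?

sort by wind descending:
   cond  wind
6  snow   118
0  snow   117
4  rain    99
8  rain    97
1  snow    62
7   fog    18
3  snow    17
2   sun     9
5   sun     7
take first 5 rows:
   cond  wind
6  snow   118
0  snow   117
4  rain    99
8  rain    97
1  snow    62
group by cond, mean of wind:
      wind
cond      
rain  98.0
snow  99.0
add column wind_x2 = t['wind'] * 2:
      wind  wind_x2
cond               
rain  98.0    196.0
snow  99.0    198.0
sum of column 'wind' → 197.0

197.0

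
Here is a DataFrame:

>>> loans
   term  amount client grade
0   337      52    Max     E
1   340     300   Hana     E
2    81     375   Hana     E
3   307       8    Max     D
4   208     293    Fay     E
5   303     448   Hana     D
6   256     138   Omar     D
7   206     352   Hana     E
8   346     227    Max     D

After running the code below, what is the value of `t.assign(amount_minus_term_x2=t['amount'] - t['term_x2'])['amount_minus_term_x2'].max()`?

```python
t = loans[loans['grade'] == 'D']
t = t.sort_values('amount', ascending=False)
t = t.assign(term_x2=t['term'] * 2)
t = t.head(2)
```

filter rows where grade == 'D':
   term  amount client grade
3   307       8    Max     D
5   303     448   Hana     D
6   256     138   Omar     D
8   346     227    Max     D
sort by amount descending:
   term  amount client grade
5   303     448   Hana     D
8   346     227    Max     D
6   256     138   Omar     D
3   307       8    Max     D
add column term_x2 = t['term'] * 2:
   term  amount client grade  term_x2
5   303     448   Hana     D      606
8   346     227    Max     D      692
6   256     138   Omar     D      512
3   307       8    Max     D      614
take first 2 rows:
   term  amount client grade  term_x2
5   303     448   Hana     D      606
8   346     227    Max     D      692
add column amount_minus_term_x2 = t['amount'] - t['term_x2']:
   term  amount client grade  term_x2  amount_minus_term_x2
5   303     448   Hana     D      606                  -158
8   346     227    Max     D      692                  -465

-158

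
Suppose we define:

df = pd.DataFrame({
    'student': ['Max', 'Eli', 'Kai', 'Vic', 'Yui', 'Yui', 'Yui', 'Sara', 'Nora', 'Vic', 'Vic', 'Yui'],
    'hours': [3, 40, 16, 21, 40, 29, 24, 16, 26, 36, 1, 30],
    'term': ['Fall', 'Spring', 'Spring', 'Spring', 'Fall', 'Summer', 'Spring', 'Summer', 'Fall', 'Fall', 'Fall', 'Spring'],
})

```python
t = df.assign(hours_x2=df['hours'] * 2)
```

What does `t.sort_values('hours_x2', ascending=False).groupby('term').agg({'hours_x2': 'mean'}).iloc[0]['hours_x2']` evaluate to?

42.4

add column hours_x2 = df['hours'] * 2:
   student  hours    term  hours_x2
0      Max      3    Fall         6
1      Eli     40  Spring        80
2      Kai     16  Spring        32
3      Vic     21  Spring        42
4      Yui     40    Fall        80
5      Yui     29  Summer        58
6      Yui     24  Spring        48
7     Sara     16  Summer        32
8     Nora     26    Fall        52
9      Vic     36    Fall        72
10     Vic      1    Fall         2
11     Yui     30  Spring        60
sort by hours_x2 descending:
   student  hours    term  hours_x2
1      Eli     40  Spring        80
4      Yui     40    Fall        80
9      Vic     36    Fall        72
11     Yui     30  Spring        60
5      Yui     29  Summer        58
8     Nora     26    Fall        52
6      Yui     24  Spring        48
3      Vic     21  Spring        42
2      Kai     16  Spring        32
7     Sara     16  Summer        32
0      Max      3    Fall         6
10     Vic      1    Fall         2
group by term, mean of hours_x2:
        hours_x2
term            
Fall        42.4
Spring      52.4
Summer      45.0
Reading off the value at position 0, column 'hours_x2', we get 42.4.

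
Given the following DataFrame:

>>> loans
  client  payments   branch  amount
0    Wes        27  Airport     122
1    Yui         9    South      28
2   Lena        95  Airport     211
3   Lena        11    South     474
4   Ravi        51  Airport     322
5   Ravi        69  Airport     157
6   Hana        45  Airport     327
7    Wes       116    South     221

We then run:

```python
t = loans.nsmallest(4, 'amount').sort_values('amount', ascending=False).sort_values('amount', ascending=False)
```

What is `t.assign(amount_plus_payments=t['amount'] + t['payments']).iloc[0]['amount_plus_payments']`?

take 4 rows with smallest amount:
  client  payments   branch  amount
1    Yui         9    South      28
0    Wes        27  Airport     122
5   Ravi        69  Airport     157
2   Lena        95  Airport     211
sort by amount descending:
  client  payments   branch  amount
2   Lena        95  Airport     211
5   Ravi        69  Airport     157
0    Wes        27  Airport     122
1    Yui         9    South      28
sort by amount descending:
  client  payments   branch  amount
2   Lena        95  Airport     211
5   Ravi        69  Airport     157
0    Wes        27  Airport     122
1    Yui         9    South      28
add column amount_plus_payments = t['amount'] + t['payments']:
  client  payments   branch  amount  amount_plus_payments
2   Lena        95  Airport     211                   306
5   Ravi        69  Airport     157                   226
0    Wes        27  Airport     122                   149
1    Yui         9    South      28                    37
value at position 0, column 'amount_plus_payments' → 306

306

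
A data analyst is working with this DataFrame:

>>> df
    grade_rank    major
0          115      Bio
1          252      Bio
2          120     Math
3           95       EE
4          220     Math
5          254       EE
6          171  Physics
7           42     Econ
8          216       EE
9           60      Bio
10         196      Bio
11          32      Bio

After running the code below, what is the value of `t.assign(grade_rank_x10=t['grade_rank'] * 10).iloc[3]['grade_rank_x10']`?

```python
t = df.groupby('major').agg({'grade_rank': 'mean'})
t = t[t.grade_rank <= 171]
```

1710.0

group by major, mean of grade_rank:
         grade_rank
major              
Bio      131.000000
EE       188.333333
Econ      42.000000
Math     170.000000
Physics  171.000000
filter rows where grade_rank <= 171:
         grade_rank
major              
Bio           131.0
Econ           42.0
Math          170.0
Physics       171.0
add column grade_rank_x10 = t['grade_rank'] * 10:
         grade_rank  grade_rank_x10
major                              
Bio           131.0          1310.0
Econ           42.0           420.0
Math          170.0          1700.0
Physics       171.0          1710.0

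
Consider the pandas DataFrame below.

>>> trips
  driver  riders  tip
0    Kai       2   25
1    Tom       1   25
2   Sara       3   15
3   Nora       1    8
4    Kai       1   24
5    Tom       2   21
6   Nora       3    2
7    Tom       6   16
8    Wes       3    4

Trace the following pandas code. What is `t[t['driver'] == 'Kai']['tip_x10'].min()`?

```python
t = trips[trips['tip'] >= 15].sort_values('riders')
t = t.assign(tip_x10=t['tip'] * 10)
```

filter rows where tip >= 15:
  driver  riders  tip
0    Kai       2   25
1    Tom       1   25
2   Sara       3   15
4    Kai       1   24
5    Tom       2   21
7    Tom       6   16
sort by riders:
  driver  riders  tip
1    Tom       1   25
4    Kai       1   24
0    Kai       2   25
5    Tom       2   21
2   Sara       3   15
7    Tom       6   16
add column tip_x10 = t['tip'] * 10:
  driver  riders  tip  tip_x10
1    Tom       1   25      250
4    Kai       1   24      240
0    Kai       2   25      250
5    Tom       2   21      210
2   Sara       3   15      150
7    Tom       6   16      160
filter rows where driver == 'Kai':
  driver  riders  tip  tip_x10
4    Kai       1   24      240
0    Kai       2   25      250
Hence 240.

240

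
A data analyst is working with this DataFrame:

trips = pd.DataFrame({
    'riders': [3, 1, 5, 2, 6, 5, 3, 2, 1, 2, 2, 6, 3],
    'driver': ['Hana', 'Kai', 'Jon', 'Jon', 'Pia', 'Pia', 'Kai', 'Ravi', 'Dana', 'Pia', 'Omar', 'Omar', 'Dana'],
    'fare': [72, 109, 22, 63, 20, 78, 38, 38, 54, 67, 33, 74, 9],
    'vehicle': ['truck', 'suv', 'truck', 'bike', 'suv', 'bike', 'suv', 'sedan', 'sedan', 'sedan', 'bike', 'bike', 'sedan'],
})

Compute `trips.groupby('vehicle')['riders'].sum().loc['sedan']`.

group by vehicle, sum of riders:
vehicle
bike     15
sedan     8
suv      10
truck     8
Name: riders, dtype: int64

8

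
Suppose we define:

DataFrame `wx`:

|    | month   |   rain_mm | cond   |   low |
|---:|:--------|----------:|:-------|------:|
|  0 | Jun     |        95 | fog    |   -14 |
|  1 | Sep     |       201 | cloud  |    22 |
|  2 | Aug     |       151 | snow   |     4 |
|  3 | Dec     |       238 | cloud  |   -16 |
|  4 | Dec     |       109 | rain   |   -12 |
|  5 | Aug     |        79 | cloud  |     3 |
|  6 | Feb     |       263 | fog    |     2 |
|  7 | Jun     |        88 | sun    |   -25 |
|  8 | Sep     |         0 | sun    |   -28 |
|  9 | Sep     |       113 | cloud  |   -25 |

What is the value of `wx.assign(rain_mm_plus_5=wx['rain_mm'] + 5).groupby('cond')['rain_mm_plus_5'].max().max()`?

268

add column rain_mm_plus_5 = wx['rain_mm'] + 5:
  month  rain_mm   cond  low  rain_mm_plus_5
0   Jun       95    fog  -14             100
1   Sep      201  cloud   22             206
2   Aug      151   snow    4             156
3   Dec      238  cloud  -16             243
4   Dec      109   rain  -12             114
5   Aug       79  cloud    3              84
6   Feb      263    fog    2             268
7   Jun       88    sun  -25              93
8   Sep        0    sun  -28               5
9   Sep      113  cloud  -25             118
group by cond, max of rain_mm_plus_5:
cond
cloud    243
fog      268
rain     114
snow     156
sun       93
Name: rain_mm_plus_5, dtype: int64
max of the resulting series → 268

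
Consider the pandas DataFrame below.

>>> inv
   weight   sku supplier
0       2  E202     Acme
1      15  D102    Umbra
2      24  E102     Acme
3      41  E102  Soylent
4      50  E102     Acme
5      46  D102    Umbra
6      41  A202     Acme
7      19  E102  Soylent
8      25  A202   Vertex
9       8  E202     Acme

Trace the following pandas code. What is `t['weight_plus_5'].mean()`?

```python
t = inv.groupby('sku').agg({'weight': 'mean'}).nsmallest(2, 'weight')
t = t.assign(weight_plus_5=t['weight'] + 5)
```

group by sku, mean of weight:
      weight
sku         
A202    33.0
D102    30.5
E102    33.5
E202     5.0
take 2 rows with smallest weight:
      weight
sku         
E202     5.0
D102    30.5
add column weight_plus_5 = t['weight'] + 5:
      weight  weight_plus_5
sku                        
E202     5.0           10.0
D102    30.5           35.5

22.75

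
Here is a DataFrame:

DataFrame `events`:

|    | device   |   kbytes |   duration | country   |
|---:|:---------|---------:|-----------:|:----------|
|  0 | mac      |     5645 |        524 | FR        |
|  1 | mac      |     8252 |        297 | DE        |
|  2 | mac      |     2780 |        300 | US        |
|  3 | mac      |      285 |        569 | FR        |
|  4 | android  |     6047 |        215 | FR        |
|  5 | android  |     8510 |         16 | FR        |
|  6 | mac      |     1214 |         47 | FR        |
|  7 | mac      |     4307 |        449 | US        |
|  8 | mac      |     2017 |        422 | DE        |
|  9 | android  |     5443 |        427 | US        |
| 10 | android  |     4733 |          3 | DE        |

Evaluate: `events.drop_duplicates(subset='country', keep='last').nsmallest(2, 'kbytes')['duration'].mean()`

25.0

drop duplicate country (keep=last):
     device  kbytes  duration country
6       mac    1214        47      FR
9   android    5443       427      US
10  android    4733         3      DE
take 2 rows with smallest kbytes:
     device  kbytes  duration country
6       mac    1214        47      FR
10  android    4733         3      DE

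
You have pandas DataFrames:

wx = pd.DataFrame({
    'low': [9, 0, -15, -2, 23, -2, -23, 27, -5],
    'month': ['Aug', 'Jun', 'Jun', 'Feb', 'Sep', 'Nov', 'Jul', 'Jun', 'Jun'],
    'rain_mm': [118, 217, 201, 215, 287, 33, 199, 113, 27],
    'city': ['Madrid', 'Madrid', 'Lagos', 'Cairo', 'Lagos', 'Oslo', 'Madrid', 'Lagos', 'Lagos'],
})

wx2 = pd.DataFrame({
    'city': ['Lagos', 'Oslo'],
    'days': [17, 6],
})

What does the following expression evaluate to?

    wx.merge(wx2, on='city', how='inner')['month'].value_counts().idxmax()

merge on 'city' (how='inner') → 5 rows:
   low month  rain_mm   city  days
0  -15   Jun      201  Lagos    17
1   23   Sep      287  Lagos    17
2   -2   Nov       33   Oslo     6
3   27   Jun      113  Lagos    17
4   -5   Jun       27  Lagos    17
value_counts of month:
month
Jun    3
Sep    1
Nov    1
Name: count, dtype: int64
Then the label with the largest value: Jun

Jun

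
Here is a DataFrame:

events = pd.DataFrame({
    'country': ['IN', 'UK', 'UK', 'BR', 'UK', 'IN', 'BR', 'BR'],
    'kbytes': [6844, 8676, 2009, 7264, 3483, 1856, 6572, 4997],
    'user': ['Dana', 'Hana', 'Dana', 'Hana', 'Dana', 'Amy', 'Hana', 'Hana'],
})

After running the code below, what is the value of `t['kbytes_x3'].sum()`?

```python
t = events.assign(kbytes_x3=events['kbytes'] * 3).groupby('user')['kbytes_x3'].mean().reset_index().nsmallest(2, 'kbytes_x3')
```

17904.0

add column kbytes_x3 = events['kbytes'] * 3:
  country  kbytes  user  kbytes_x3
0      IN    6844  Dana      20532
1      UK    8676  Hana      26028
2      UK    2009  Dana       6027
3      BR    7264  Hana      21792
4      UK    3483  Dana      10449
5      IN    1856   Amy       5568
6      BR    6572  Hana      19716
7      BR    4997  Hana      14991
group by user, mean of kbytes_x3:
user
Amy      5568.00
Dana    12336.00
Hana    20631.75
Name: kbytes_x3, dtype: float64
reset_index():
   user  kbytes_x3
0   Amy    5568.00
1  Dana   12336.00
2  Hana   20631.75
take 2 rows with smallest kbytes_x3:
   user  kbytes_x3
0   Amy     5568.0
1  Dana    12336.0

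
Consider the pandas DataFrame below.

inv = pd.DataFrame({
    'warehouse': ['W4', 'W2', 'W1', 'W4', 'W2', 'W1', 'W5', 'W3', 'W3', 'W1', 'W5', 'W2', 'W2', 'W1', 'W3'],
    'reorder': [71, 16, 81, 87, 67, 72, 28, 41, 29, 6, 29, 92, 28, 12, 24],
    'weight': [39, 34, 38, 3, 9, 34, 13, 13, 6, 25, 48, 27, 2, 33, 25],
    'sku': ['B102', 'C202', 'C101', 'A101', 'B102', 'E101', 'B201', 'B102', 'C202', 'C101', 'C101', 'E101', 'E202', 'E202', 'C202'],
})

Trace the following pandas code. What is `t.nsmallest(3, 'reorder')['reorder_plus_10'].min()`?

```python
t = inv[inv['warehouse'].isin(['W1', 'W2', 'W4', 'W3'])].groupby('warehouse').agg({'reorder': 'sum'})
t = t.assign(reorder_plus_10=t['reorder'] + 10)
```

filter rows where warehouse in ['W1', 'W2', 'W4', 'W3']:
   warehouse  reorder  weight   sku
0         W4       71      39  B102
1         W2       16      34  C202
2         W1       81      38  C101
3         W4       87       3  A101
4         W2       67       9  B102
5         W1       72      34  E101
7         W3       41      13  B102
8         W3       29       6  C202
9         W1        6      25  C101
11        W2       92      27  E101
12        W2       28       2  E202
13        W1       12      33  E202
14        W3       24      25  C202
group by warehouse, sum of reorder:
           reorder
warehouse         
W1             171
W2             203
W3              94
W4             158
add column reorder_plus_10 = t['reorder'] + 10:
           reorder  reorder_plus_10
warehouse                          
W1             171              181
W2             203              213
W3              94              104
W4             158              168
take 3 rows with smallest reorder:
           reorder  reorder_plus_10
warehouse                          
W3              94              104
W4             158              168
W1             171              181
Taking the min of column 'reorder_plus_10' gives 104.

104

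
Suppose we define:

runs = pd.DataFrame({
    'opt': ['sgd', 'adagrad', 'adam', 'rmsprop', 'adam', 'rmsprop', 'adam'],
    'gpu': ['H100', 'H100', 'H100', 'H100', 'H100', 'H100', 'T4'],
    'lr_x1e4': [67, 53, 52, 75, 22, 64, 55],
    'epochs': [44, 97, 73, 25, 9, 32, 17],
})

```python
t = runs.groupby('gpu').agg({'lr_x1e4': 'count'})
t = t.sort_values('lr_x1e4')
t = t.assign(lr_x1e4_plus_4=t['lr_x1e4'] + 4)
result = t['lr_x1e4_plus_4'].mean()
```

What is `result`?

group by gpu, count of lr_x1e4:
      lr_x1e4
gpu          
H100        6
T4          1
sort by lr_x1e4:
      lr_x1e4
gpu          
T4          1
H100        6
add column lr_x1e4_plus_4 = t['lr_x1e4'] + 4:
      lr_x1e4  lr_x1e4_plus_4
gpu                          
T4          1               5
H100        6              10

7.5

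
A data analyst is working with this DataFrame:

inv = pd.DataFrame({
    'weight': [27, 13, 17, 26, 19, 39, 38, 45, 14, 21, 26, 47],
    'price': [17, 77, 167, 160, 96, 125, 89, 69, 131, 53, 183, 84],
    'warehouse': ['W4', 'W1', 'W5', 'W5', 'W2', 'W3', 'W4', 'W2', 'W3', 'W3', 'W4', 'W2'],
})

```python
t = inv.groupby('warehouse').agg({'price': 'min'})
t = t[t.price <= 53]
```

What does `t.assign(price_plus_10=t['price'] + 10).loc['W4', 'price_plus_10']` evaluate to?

group by warehouse, min of price:
           price
warehouse       
W1            77
W2            69
W3            53
W4            17
W5           160
filter rows where price <= 53:
           price
warehouse       
W3            53
W4            17
add column price_plus_10 = t['price'] + 10:
           price  price_plus_10
warehouse                      
W3            53             63
W4            17             27
Taking the value at row 'W4', column 'price_plus_10' gives 27.

27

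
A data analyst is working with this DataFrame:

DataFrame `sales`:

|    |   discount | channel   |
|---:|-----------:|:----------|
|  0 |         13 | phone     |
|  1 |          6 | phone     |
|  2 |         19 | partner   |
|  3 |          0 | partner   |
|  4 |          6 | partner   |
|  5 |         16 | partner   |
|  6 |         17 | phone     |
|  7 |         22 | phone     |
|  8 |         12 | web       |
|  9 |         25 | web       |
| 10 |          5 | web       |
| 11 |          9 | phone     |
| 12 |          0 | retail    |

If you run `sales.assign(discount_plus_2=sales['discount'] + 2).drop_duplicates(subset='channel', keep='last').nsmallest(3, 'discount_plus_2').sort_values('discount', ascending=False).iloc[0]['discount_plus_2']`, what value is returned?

11

add column discount_plus_2 = sales['discount'] + 2:
    discount  channel  discount_plus_2
0         13    phone               15
1          6    phone                8
2         19  partner               21
3          0  partner                2
4          6  partner                8
5         16  partner               18
6         17    phone               19
7         22    phone               24
8         12      web               14
9         25      web               27
10         5      web                7
11         9    phone               11
12         0   retail                2
drop duplicate channel (keep=last):
    discount  channel  discount_plus_2
5         16  partner               18
10         5      web                7
11         9    phone               11
12         0   retail                2
take 3 rows with smallest discount_plus_2:
    discount channel  discount_plus_2
12         0  retail                2
10         5     web                7
11         9   phone               11
sort by discount descending:
    discount channel  discount_plus_2
11         9   phone               11
10         5     web                7
12         0  retail                2
Taking the value at position 0, column 'discount_plus_2' gives 11.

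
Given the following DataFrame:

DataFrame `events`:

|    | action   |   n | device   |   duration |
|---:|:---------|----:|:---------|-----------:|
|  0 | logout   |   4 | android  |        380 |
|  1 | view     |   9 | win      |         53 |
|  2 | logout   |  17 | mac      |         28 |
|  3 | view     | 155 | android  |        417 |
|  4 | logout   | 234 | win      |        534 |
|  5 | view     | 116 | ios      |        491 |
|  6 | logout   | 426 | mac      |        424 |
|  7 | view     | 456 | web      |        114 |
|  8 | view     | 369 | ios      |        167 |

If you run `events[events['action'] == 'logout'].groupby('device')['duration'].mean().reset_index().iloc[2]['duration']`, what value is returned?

filter rows where action == 'logout':
   action    n   device  duration
0  logout    4  android       380
2  logout   17      mac        28
4  logout  234      win       534
6  logout  426      mac       424
group by device, mean of duration:
device
android    380.0
mac        226.0
win        534.0
Name: duration, dtype: float64
reset_index():
    device  duration
0  android     380.0
1      mac     226.0
2      win     534.0

534.0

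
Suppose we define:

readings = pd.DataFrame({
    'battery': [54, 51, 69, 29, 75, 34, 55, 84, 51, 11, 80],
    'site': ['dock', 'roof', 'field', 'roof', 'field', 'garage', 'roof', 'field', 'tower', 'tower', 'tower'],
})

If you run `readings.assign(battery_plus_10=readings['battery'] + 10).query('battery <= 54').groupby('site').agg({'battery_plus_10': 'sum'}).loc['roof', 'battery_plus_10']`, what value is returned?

add column battery_plus_10 = readings['battery'] + 10:
    battery    site  battery_plus_10
0        54    dock               64
1        51    roof               61
2        69   field               79
3        29    roof               39
4        75   field               85
5        34  garage               44
6        55    roof               65
7        84   field               94
8        51   tower               61
9        11   tower               21
10       80   tower               90
filter rows where battery <= 54:
   battery    site  battery_plus_10
0       54    dock               64
1       51    roof               61
3       29    roof               39
5       34  garage               44
8       51   tower               61
9       11   tower               21
group by site, sum of battery_plus_10:
        battery_plus_10
site                   
dock                 64
garage               44
roof                100
tower                82
So loc['roof', 'battery_plus_10'] = 100.

100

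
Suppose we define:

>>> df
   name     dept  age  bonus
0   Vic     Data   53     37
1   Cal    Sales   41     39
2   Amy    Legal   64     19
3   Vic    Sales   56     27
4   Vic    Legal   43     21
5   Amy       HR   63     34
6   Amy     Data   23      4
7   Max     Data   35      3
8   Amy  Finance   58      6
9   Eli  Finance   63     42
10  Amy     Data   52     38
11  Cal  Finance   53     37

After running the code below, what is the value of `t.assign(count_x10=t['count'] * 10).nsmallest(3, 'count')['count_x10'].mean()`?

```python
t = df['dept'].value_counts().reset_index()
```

16.6666666667

value_counts of dept:
dept
Data       4
Finance    3
Sales      2
Legal      2
HR         1
Name: count, dtype: int64
reset_index():
      dept  count
0     Data      4
1  Finance      3
2    Sales      2
3    Legal      2
4       HR      1
add column count_x10 = t['count'] * 10:
      dept  count  count_x10
0     Data      4         40
1  Finance      3         30
2    Sales      2         20
3    Legal      2         20
4       HR      1         10
take 3 rows with smallest count:
    dept  count  count_x10
4     HR      1         10
2  Sales      2         20
3  Legal      2         20
Finally, mean of column 'count_x10' = 16.6666666667.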